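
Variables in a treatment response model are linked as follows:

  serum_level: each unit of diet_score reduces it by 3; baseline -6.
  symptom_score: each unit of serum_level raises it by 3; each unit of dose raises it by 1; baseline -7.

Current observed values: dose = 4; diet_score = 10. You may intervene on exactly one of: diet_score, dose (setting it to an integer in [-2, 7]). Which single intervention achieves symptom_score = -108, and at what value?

set dose = 7

Intervening on diet_score: symptom_score = -9*diet_score - 21. Reaching -108 requires diet_score = 29/3, not an integer.
Intervening on dose: with other inputs at their observed values, symptom_score = dose - 115. Solving for -108 gives dose = 7, within [-2, 7].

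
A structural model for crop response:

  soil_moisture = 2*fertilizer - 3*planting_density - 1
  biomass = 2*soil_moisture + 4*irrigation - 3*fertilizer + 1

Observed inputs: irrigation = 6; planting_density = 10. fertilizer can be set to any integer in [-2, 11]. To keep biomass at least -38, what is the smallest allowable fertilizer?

fertilizer = -1

Substituting into the soil_moisture equation gives soil_moisture = 2*fertilizer - 31.
This gives biomass = fertilizer - 37.
Require fertilizer - 37 ≥ -38, so fertilizer ≥ -1.
The smallest integer in [-2, 11] satisfying this is -1.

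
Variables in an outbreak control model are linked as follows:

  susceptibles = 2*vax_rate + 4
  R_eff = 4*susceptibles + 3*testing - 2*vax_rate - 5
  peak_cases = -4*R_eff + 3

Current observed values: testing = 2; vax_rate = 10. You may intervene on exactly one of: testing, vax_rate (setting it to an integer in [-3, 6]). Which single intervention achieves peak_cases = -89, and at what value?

set vax_rate = 1

Intervening on testing: peak_cases = -12*testing - 281. Reaching -89 requires testing = -16, outside [-3, 6].
Intervening on vax_rate: with other inputs at their observed values, peak_cases = -24*vax_rate - 65. Solving for -89 gives vax_rate = 1, within [-3, 6].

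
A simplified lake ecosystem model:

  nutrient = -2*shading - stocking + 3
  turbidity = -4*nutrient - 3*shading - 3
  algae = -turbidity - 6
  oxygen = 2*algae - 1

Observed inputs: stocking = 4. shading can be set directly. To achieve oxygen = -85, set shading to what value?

Substituting into the nutrient equation gives nutrient = -2*shading - 1.
Substituting into the turbidity equation gives turbidity = 5*shading + 1.
algae becomes -5*shading - 7.
So oxygen = -10*shading - 15.
Solve -10*shading - 15 = -85: shading = (-85 + 15) / -10 = 7.

shading = 7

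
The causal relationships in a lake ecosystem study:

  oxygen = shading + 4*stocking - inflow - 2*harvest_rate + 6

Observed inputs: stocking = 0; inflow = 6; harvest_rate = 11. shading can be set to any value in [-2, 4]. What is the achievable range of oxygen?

Substituting into the oxygen equation gives oxygen = shading - 22.
Linear in shading, so extremes are at the endpoints: shading = -2 gives oxygen = -24; shading = 4 gives oxygen = -18.

-24 to -18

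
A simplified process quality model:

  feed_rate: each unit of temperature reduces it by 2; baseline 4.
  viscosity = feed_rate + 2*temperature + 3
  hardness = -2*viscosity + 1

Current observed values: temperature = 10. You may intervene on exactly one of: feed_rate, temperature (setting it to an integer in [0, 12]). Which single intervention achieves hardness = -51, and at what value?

Intervening on feed_rate: with other inputs at their observed values, hardness = -2*feed_rate - 45. Solving for -51 gives feed_rate = 3, within [0, 12].
Intervening on temperature: the paths from temperature to hardness cancel (net effect zero), leaving hardness = -13; -51 is unreachable this way.

set feed_rate = 3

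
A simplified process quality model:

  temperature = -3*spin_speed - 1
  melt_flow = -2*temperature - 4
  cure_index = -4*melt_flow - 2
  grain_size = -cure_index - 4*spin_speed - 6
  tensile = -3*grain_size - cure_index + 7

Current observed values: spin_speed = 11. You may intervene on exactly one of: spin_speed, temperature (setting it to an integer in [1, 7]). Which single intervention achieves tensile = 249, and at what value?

set temperature = 4

Intervening on spin_speed: tensile = -36*spin_speed + 37. Reaching 249 requires spin_speed = -53/9, not an integer.
Intervening on temperature: with other inputs at their observed values, tensile = 16*temperature + 185. Solving for 249 gives temperature = 4, within [1, 7].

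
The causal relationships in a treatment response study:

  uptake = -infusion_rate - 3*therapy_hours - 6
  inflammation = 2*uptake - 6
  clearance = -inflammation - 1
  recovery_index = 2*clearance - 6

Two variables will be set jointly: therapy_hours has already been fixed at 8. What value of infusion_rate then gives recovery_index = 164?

With therapy_hours held at 8:
Substituting into the uptake equation gives uptake = -infusion_rate - 30.
So inflammation = -2*infusion_rate - 66.
So clearance = 2*infusion_rate + 65.
This gives recovery_index = 4*infusion_rate + 124.
Solve 4*infusion_rate + 124 = 164: infusion_rate = (164 - 124) / 4 = 10.

infusion_rate = 10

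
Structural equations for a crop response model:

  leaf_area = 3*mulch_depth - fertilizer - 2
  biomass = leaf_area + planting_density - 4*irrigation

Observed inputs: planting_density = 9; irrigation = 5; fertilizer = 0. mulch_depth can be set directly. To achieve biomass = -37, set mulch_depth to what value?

Substituting into the leaf_area equation gives leaf_area = 3*mulch_depth - 2.
This gives biomass = 3*mulch_depth - 13.
Solve 3*mulch_depth - 13 = -37: mulch_depth = (-37 + 13) / 3 = -8.

mulch_depth = -8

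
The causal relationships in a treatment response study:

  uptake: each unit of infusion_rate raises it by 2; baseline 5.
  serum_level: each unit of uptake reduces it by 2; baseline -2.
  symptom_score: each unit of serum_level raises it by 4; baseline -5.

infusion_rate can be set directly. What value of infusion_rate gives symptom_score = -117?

Substituting into the serum_level equation gives serum_level = -4*infusion_rate - 12.
Substituting into the symptom_score equation gives symptom_score = -16*infusion_rate - 53.
Solve -16*infusion_rate - 53 = -117: infusion_rate = (-117 + 53) / -16 = 4.

infusion_rate = 4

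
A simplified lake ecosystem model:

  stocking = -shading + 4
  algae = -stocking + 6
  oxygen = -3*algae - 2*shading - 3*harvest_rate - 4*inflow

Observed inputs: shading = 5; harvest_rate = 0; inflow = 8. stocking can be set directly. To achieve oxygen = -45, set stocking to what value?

Intervening on stocking fixes its value directly, overriding its dependence on shading.
Substituting into the oxygen equation gives oxygen = 3*stocking - 60.
Solve 3*stocking - 60 = -45: stocking = (-45 + 60) / 3 = 5.

stocking = 5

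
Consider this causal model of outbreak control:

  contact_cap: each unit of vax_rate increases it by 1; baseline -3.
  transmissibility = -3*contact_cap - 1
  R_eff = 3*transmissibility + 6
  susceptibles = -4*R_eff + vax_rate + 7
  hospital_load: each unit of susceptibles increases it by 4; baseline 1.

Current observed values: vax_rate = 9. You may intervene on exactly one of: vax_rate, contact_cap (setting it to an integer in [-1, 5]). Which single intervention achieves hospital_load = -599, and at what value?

Intervening on vax_rate: with other inputs at their observed values, hospital_load = 148*vax_rate - 451. Solving for -599 gives vax_rate = -1, within [-1, 5].
Intervening on contact_cap: hospital_load = 144*contact_cap + 17. Reaching -599 requires contact_cap = -77/18, not an integer.

set vax_rate = -1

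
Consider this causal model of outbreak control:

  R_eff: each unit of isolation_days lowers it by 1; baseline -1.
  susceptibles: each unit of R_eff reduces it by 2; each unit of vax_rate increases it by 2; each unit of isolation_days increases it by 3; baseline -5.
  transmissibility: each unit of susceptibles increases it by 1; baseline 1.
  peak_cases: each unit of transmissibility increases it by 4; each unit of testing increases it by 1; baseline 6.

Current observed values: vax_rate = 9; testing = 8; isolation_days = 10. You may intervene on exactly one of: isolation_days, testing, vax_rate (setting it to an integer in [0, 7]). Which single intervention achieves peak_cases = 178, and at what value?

set isolation_days = 5

Intervening on isolation_days: with other inputs at their observed values, peak_cases = 20*isolation_days + 78. Solving for 178 gives isolation_days = 5, within [0, 7].
Intervening on testing: peak_cases = testing + 270. Reaching 178 requires testing = -92, outside [0, 7].
Intervening on vax_rate: peak_cases = 8*vax_rate + 206. Reaching 178 requires vax_rate = -7/2, not an integer.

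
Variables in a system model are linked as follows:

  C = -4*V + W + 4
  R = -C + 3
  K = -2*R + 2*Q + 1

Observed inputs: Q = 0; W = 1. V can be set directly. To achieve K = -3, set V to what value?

V = 1

Substituting into the C equation gives C = -4*V + 5.
Substituting into the R equation gives R = 4*V - 2.
This gives K = -8*V + 5.
Solve -8*V + 5 = -3: V = (-3 - 5) / -8 = 1.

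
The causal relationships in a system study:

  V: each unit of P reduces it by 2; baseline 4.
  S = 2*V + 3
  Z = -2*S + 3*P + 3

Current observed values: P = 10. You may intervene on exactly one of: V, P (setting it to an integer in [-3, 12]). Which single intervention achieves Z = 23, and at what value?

Intervening on V: with other inputs at their observed values, Z = -4*V + 27. Solving for 23 gives V = 1, within [-3, 12].
Intervening on P: Z = 11*P - 19. Reaching 23 requires P = 42/11, not an integer.

set V = 1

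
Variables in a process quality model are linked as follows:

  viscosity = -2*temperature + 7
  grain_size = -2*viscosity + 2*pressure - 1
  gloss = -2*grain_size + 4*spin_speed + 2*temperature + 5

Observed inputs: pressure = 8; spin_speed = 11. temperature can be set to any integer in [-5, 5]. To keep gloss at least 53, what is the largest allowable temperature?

temperature = -1

Substituting into the grain_size equation gives grain_size = 4*temperature + 1.
Substituting into the gloss equation gives gloss = -6*temperature + 47.
Require -6*temperature + 47 ≥ 53, so temperature ≤ -1.
The largest integer in [-5, 5] satisfying this is -1.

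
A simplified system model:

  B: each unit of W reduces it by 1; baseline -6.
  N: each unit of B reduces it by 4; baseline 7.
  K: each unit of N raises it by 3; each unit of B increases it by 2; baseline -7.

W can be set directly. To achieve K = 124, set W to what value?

W = 5

Substituting into the N equation gives N = 4*W + 31.
So K = 10*W + 74.
Solve 10*W + 74 = 124: W = (124 - 74) / 10 = 5.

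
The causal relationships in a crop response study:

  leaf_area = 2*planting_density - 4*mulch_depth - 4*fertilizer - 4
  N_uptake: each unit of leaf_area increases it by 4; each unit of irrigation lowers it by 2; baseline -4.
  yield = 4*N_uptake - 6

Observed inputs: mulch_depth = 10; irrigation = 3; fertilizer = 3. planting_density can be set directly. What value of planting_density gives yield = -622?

planting_density = 10

Substituting into the leaf_area equation gives leaf_area = 2*planting_density - 56.
This gives N_uptake = 8*planting_density - 234.
So yield = 32*planting_density - 942.
Solve 32*planting_density - 942 = -622: planting_density = (-622 + 942) / 32 = 10.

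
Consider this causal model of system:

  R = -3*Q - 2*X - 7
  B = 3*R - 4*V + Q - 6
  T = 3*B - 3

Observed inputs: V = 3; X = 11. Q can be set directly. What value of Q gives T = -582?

Substituting into the R equation gives R = -3*Q - 29.
Substituting into the B equation gives B = -8*Q - 105.
Substituting into the T equation gives T = -24*Q - 318.
Solve -24*Q - 318 = -582: Q = (-582 + 318) / -24 = 11.

Q = 11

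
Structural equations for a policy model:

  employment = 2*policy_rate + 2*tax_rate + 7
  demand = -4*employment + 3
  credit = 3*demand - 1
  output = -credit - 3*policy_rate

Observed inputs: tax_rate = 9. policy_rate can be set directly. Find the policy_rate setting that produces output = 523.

Substituting into the employment equation gives employment = 2*policy_rate + 25.
Substituting into the demand equation gives demand = -8*policy_rate - 97.
Substituting into the credit equation gives credit = -24*policy_rate - 292.
Substituting into the output equation gives output = 21*policy_rate + 292.
Solve 21*policy_rate + 292 = 523: policy_rate = (523 - 292) / 21 = 11.

policy_rate = 11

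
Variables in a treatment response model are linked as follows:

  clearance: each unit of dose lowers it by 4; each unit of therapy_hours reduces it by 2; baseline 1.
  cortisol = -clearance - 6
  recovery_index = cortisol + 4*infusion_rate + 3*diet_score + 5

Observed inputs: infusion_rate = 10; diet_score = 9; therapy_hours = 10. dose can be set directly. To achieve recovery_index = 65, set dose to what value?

Substituting into the clearance equation gives clearance = -4*dose - 19.
So cortisol = 4*dose + 13.
So recovery_index = 4*dose + 85.
Solve 4*dose + 85 = 65: dose = (65 - 85) / 4 = -5.

dose = -5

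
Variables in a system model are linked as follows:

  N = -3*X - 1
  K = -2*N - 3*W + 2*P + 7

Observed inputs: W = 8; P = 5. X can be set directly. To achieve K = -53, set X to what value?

Substituting into the K equation gives K = 6*X - 5.
Solve 6*X - 5 = -53: X = (-53 + 5) / 6 = -8.

X = -8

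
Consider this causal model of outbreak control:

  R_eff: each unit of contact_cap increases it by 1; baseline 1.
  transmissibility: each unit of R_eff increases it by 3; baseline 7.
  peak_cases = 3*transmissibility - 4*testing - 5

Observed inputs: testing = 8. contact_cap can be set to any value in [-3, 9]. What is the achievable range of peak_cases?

Substituting into the transmissibility equation gives transmissibility = 3*contact_cap + 10.
Substituting into the peak_cases equation gives peak_cases = 9*contact_cap - 7.
Linear in contact_cap, so extremes are at the endpoints: contact_cap = -3 gives peak_cases = -34; contact_cap = 9 gives peak_cases = 74.

-34 to 74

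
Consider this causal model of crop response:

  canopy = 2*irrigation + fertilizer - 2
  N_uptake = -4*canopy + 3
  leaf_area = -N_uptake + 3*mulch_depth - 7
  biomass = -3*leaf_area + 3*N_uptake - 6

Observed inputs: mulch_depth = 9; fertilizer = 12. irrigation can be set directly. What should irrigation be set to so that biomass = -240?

irrigation = -1

Substituting into the canopy equation gives canopy = 2*irrigation + 10.
Substituting into the N_uptake equation gives N_uptake = -8*irrigation - 37.
Substituting into the leaf_area equation gives leaf_area = 8*irrigation + 57.
Substituting into the biomass equation gives biomass = -48*irrigation - 288.
Solve -48*irrigation - 288 = -240: irrigation = (-240 + 288) / -48 = -1.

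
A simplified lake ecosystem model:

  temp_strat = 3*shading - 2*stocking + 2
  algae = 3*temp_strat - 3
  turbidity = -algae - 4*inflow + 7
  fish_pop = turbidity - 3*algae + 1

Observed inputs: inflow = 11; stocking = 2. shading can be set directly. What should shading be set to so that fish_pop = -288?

Substituting into the temp_strat equation gives temp_strat = 3*shading - 2.
This gives algae = 9*shading - 9.
This gives turbidity = -9*shading - 28.
So fish_pop = -36*shading.
Solve -36*shading = -288: shading = -288 / -36 = 8.

shading = 8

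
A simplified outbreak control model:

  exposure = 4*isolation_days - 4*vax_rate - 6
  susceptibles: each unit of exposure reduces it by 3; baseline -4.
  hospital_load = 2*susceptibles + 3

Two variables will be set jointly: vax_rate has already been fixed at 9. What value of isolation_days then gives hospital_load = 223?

isolation_days = 1

With vax_rate held at 9:
Substituting into the exposure equation gives exposure = 4*isolation_days - 42.
Substituting into the susceptibles equation gives susceptibles = -12*isolation_days + 122.
hospital_load becomes -24*isolation_days + 247.
Solve -24*isolation_days + 247 = 223: isolation_days = (223 - 247) / -24 = 1.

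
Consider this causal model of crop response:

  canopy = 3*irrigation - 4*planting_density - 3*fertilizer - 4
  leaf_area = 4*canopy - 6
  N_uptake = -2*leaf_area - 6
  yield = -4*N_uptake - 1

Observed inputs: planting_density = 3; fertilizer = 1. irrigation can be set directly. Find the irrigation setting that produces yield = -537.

Substituting into the canopy equation gives canopy = 3*irrigation - 19.
This gives leaf_area = 12*irrigation - 82.
Substituting into the N_uptake equation gives N_uptake = -24*irrigation + 158.
Substituting into the yield equation gives yield = 96*irrigation - 633.
Solve 96*irrigation - 633 = -537: irrigation = (-537 + 633) / 96 = 1.

irrigation = 1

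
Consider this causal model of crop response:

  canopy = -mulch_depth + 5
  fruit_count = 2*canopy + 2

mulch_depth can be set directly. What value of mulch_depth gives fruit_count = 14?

mulch_depth = -1

Substituting into the fruit_count equation gives fruit_count = -2*mulch_depth + 12.
Solve -2*mulch_depth + 12 = 14: mulch_depth = (14 - 12) / -2 = -1.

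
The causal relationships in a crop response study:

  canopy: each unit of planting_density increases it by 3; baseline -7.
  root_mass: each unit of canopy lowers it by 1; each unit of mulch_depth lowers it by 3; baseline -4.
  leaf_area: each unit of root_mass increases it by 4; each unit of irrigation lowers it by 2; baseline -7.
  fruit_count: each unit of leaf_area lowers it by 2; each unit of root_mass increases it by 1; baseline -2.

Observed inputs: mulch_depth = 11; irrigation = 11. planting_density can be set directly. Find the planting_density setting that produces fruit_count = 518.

Substituting into the root_mass equation gives root_mass = -3*planting_density - 30.
Substituting into the leaf_area equation gives leaf_area = -12*planting_density - 149.
This gives fruit_count = 21*planting_density + 266.
Solve 21*planting_density + 266 = 518: planting_density = (518 - 266) / 21 = 12.

planting_density = 12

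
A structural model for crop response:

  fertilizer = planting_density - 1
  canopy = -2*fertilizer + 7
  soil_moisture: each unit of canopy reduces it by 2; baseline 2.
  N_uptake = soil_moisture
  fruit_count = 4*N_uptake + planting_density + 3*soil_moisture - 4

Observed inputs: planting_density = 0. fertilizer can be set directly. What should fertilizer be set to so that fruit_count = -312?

fertilizer = -8

Intervening on fertilizer fixes its value directly, overriding its dependence on planting_density.
Substituting into the soil_moisture equation gives soil_moisture = 4*fertilizer - 12.
This gives N_uptake = 4*fertilizer - 12.
Substituting into the fruit_count equation gives fruit_count = 28*fertilizer - 88.
Solve 28*fertilizer - 88 = -312: fertilizer = (-312 + 88) / 28 = -8.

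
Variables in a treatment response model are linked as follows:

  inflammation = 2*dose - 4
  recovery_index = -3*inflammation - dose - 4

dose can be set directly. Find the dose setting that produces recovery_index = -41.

Substituting into the recovery_index equation gives recovery_index = -7*dose + 8.
Solve -7*dose + 8 = -41: dose = (-41 - 8) / -7 = 7.

dose = 7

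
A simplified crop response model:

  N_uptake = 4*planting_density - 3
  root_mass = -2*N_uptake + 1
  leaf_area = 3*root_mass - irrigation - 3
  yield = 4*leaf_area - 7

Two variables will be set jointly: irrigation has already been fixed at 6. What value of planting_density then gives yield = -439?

planting_density = 5

With irrigation held at 6:
Substituting into the root_mass equation gives root_mass = -8*planting_density + 7.
Substituting into the leaf_area equation gives leaf_area = -24*planting_density + 12.
This gives yield = -96*planting_density + 41.
Solve -96*planting_density + 41 = -439: planting_density = (-439 - 41) / -96 = 5.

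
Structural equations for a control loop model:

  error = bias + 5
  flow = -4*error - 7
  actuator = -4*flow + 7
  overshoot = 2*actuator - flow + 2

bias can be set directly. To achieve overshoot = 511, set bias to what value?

bias = 7

Substituting into the flow equation gives flow = -4*bias - 27.
This gives actuator = 16*bias + 115.
Substituting into the overshoot equation gives overshoot = 36*bias + 259.
Solve 36*bias + 259 = 511: bias = (511 - 259) / 36 = 7.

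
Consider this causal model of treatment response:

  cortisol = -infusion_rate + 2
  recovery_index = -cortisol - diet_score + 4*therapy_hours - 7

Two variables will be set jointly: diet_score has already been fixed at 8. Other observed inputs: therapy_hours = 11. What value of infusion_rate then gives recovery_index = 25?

With diet_score held at 8:
Substituting into the recovery_index equation gives recovery_index = infusion_rate + 27.
Solve infusion_rate + 27 = 25: infusion_rate = (25 - 27) / 1 = -2.

infusion_rate = -2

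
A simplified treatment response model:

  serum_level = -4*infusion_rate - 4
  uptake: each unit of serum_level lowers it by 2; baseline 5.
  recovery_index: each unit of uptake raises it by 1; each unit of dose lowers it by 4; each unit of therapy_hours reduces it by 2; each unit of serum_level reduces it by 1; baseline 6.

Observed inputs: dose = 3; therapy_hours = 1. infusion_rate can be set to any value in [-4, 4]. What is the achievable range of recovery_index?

-39 to 57

Substituting into the uptake equation gives uptake = 8*infusion_rate + 13.
Substituting into the recovery_index equation gives recovery_index = 12*infusion_rate + 9.
Linear in infusion_rate, so extremes are at the endpoints: infusion_rate = -4 gives recovery_index = -39; infusion_rate = 4 gives recovery_index = 57.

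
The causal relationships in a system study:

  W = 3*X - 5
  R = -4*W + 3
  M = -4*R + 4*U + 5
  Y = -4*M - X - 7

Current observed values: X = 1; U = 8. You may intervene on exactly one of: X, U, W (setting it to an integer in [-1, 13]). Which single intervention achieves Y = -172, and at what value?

set W = 1

Intervening on X: Y = -193*X + 213. Reaching -172 requires X = 385/193, not an integer.
Intervening on U: Y = -16*U + 148. Reaching -172 requires U = 20, outside [-1, 13].
Intervening on W: with other inputs at their observed values, Y = -64*W - 108. Solving for -172 gives W = 1, within [-1, 13].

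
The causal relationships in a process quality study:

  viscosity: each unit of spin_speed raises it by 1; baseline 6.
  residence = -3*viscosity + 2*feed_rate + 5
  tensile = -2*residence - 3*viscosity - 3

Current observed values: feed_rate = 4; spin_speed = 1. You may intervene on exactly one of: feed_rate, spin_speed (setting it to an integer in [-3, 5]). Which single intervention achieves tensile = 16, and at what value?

Intervening on feed_rate: with other inputs at their observed values, tensile = -4*feed_rate + 8. Solving for 16 gives feed_rate = -2, within [-3, 5].
Intervening on spin_speed: tensile = 3*spin_speed - 11. Reaching 16 requires spin_speed = 9, outside [-3, 5].

set feed_rate = -2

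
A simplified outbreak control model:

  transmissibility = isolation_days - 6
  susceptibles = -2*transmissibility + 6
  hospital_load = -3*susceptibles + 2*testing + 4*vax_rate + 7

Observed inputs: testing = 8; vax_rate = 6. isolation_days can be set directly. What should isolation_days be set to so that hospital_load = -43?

isolation_days = -6

Substituting into the susceptibles equation gives susceptibles = -2*isolation_days + 18.
Substituting into the hospital_load equation gives hospital_load = 6*isolation_days - 7.
Solve 6*isolation_days - 7 = -43: isolation_days = (-43 + 7) / 6 = -6.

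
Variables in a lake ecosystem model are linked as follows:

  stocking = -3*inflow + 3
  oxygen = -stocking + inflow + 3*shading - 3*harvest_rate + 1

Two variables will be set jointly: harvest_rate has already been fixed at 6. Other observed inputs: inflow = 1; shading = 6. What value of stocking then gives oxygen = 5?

stocking = -3

With harvest_rate held at 6:
Intervening on stocking fixes its value directly, overriding its dependence on inflow.
Substituting into the oxygen equation gives oxygen = -stocking + 2.
Solve -stocking + 2 = 5: stocking = (5 - 2) / -1 = -3.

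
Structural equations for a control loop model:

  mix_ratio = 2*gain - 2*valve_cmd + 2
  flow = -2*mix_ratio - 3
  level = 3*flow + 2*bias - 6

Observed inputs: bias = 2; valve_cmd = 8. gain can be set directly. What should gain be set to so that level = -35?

gain = 9

Substituting into the mix_ratio equation gives mix_ratio = 2*gain - 14.
This gives flow = -4*gain + 25.
Substituting into the level equation gives level = -12*gain + 73.
Solve -12*gain + 73 = -35: gain = (-35 - 73) / -12 = 9.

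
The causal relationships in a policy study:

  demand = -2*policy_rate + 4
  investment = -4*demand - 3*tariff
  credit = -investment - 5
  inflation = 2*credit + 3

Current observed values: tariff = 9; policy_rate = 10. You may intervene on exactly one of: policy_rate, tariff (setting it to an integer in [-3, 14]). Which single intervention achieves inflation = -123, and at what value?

Intervening on policy_rate: inflation = -16*policy_rate + 79. Reaching -123 requires policy_rate = 101/8, not an integer.
Intervening on tariff: with other inputs at their observed values, inflation = 6*tariff - 135. Solving for -123 gives tariff = 2, within [-3, 14].

set tariff = 2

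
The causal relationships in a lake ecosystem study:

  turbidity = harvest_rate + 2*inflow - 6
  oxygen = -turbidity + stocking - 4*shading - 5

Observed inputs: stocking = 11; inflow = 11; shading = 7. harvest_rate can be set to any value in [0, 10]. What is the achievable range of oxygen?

Substituting into the turbidity equation gives turbidity = harvest_rate + 16.
Substituting into the oxygen equation gives oxygen = -harvest_rate - 38.
Linear in harvest_rate, so extremes are at the endpoints: harvest_rate = 0 gives oxygen = -38; harvest_rate = 10 gives oxygen = -48.

-48 to -38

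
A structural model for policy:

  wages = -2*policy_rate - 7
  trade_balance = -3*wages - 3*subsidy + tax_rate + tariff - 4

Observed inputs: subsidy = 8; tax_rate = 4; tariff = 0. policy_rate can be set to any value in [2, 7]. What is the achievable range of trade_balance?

Substituting into the trade_balance equation gives trade_balance = 6*policy_rate - 3.
Linear in policy_rate, so extremes are at the endpoints: policy_rate = 2 gives trade_balance = 9; policy_rate = 7 gives trade_balance = 39.

9 to 39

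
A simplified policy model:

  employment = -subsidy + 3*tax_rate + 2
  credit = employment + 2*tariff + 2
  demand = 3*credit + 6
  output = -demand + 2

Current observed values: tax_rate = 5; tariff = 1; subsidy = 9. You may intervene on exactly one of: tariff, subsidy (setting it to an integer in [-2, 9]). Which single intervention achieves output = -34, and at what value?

Intervening on tariff: with other inputs at their observed values, output = -6*tariff - 34. Solving for -34 gives tariff = 0, within [-2, 9].
Intervening on subsidy: output = 3*subsidy - 67. Reaching -34 requires subsidy = 11, outside [-2, 9].

set tariff = 0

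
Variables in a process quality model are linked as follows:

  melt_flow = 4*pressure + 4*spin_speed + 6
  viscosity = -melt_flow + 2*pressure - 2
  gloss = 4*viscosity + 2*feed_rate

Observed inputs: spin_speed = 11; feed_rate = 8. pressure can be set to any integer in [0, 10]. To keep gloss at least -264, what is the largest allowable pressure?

Substituting into the melt_flow equation gives melt_flow = 4*pressure + 50.
Substituting into the viscosity equation gives viscosity = -2*pressure - 52.
gloss becomes -8*pressure - 192.
Require -8*pressure - 192 ≥ -264, so pressure ≤ 9.
The largest integer in [0, 10] satisfying this is 9.

pressure = 9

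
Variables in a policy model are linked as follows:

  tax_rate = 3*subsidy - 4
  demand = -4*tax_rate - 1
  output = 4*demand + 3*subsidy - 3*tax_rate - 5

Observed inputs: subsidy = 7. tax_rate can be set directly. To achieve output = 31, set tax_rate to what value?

tax_rate = -1

Intervening on tax_rate fixes its value directly, overriding its dependence on subsidy.
Substituting into the output equation gives output = -19*tax_rate + 12.
Solve -19*tax_rate + 12 = 31: tax_rate = (31 - 12) / -19 = -1.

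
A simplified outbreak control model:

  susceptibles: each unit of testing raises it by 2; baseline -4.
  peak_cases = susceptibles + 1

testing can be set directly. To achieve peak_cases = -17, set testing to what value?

Substituting into the peak_cases equation gives peak_cases = 2*testing - 3.
Solve 2*testing - 3 = -17: testing = (-17 + 3) / 2 = -7.

testing = -7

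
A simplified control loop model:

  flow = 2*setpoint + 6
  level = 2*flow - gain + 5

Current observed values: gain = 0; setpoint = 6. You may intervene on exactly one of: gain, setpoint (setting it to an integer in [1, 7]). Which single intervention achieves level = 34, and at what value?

set gain = 7

Intervening on gain: with other inputs at their observed values, level = -gain + 41. Solving for 34 gives gain = 7, within [1, 7].
Intervening on setpoint: level = 4*setpoint + 17. Reaching 34 requires setpoint = 17/4, not an integer.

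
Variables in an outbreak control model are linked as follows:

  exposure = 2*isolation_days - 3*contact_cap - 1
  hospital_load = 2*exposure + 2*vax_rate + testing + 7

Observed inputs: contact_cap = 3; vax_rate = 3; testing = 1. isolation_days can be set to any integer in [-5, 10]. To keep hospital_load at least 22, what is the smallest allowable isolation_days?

Substituting into the exposure equation gives exposure = 2*isolation_days - 10.
Substituting into the hospital_load equation gives hospital_load = 4*isolation_days - 6.
Require 4*isolation_days - 6 ≥ 22, so isolation_days ≥ 7.
The smallest integer in [-5, 10] satisfying this is 7.

isolation_days = 7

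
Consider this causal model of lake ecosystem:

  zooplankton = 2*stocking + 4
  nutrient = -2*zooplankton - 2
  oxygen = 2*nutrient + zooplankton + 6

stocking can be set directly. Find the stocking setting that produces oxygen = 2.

stocking = -2

Substituting into the nutrient equation gives nutrient = -4*stocking - 10.
Substituting into the oxygen equation gives oxygen = -6*stocking - 10.
Solve -6*stocking - 10 = 2: stocking = (2 + 10) / -6 = -2.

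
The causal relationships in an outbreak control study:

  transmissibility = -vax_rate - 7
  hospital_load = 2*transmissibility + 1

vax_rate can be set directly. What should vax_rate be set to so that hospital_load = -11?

vax_rate = -1

Substituting into the hospital_load equation gives hospital_load = -2*vax_rate - 13.
Solve -2*vax_rate - 13 = -11: vax_rate = (-11 + 13) / -2 = -1.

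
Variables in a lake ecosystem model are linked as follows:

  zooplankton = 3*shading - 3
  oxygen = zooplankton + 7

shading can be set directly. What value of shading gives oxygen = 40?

Substituting into the oxygen equation gives oxygen = 3*shading + 4.
Solve 3*shading + 4 = 40: shading = (40 - 4) / 3 = 12.

shading = 12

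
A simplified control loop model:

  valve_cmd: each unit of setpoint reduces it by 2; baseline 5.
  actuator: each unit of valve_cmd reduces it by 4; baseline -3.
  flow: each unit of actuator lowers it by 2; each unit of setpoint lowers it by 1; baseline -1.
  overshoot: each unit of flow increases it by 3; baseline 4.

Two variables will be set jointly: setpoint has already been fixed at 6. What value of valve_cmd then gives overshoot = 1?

valve_cmd = 0

With setpoint held at 6:
Intervening on valve_cmd fixes its value directly, overriding its dependence on setpoint.
Substituting into the flow equation gives flow = 8*valve_cmd - 1.
So overshoot = 24*valve_cmd + 1.
Solve 24*valve_cmd + 1 = 1: valve_cmd = (1 - 1) / 24 = 0.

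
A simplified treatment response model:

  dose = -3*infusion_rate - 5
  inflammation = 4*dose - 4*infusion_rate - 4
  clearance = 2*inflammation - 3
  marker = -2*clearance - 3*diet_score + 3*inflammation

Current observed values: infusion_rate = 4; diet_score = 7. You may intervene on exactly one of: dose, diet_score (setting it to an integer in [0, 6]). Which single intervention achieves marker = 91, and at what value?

set diet_score = 1

Intervening on dose: marker = -4*dose + 5. Reaching 91 requires dose = -43/2, not an integer.
Intervening on diet_score: with other inputs at their observed values, marker = -3*diet_score + 94. Solving for 91 gives diet_score = 1, within [0, 6].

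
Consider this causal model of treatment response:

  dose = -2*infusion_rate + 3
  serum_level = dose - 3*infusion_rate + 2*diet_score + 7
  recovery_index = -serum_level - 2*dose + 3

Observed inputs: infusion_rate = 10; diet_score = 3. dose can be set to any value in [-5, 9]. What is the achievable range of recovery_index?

-7 to 35

Intervening on dose fixes its value directly, overriding its dependence on infusion_rate.
Substituting into the serum_level equation gives serum_level = dose - 17.
Substituting into the recovery_index equation gives recovery_index = -3*dose + 20.
Linear in dose, so extremes are at the endpoints: dose = -5 gives recovery_index = 35; dose = 9 gives recovery_index = -7.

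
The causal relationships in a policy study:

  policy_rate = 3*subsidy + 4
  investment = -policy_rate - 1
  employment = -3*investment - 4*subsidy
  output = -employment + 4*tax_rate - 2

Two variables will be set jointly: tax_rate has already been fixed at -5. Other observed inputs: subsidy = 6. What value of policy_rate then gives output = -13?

With tax_rate held at -5:
Intervening on policy_rate fixes its value directly, overriding its dependence on subsidy.
Substituting into the employment equation gives employment = 3*policy_rate - 21.
Substituting into the output equation gives output = -3*policy_rate - 1.
Solve -3*policy_rate - 1 = -13: policy_rate = (-13 + 1) / -3 = 4.

policy_rate = 4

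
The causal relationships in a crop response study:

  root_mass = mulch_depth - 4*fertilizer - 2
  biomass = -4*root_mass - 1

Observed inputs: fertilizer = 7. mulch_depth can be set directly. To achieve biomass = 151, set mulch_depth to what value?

Substituting into the root_mass equation gives root_mass = mulch_depth - 30.
Substituting into the biomass equation gives biomass = -4*mulch_depth + 119.
Solve -4*mulch_depth + 119 = 151: mulch_depth = (151 - 119) / -4 = -8.

mulch_depth = -8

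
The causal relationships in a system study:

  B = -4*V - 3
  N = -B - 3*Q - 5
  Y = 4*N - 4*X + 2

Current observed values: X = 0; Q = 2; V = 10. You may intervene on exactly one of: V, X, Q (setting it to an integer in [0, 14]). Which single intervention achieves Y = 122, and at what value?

Intervening on V: Y = 16*V - 30. Reaching 122 requires V = 19/2, not an integer.
Intervening on X: with other inputs at their observed values, Y = -4*X + 130. Solving for 122 gives X = 2, within [0, 14].
Intervening on Q: Y = -12*Q + 154. Reaching 122 requires Q = 8/3, not an integer.

set X = 2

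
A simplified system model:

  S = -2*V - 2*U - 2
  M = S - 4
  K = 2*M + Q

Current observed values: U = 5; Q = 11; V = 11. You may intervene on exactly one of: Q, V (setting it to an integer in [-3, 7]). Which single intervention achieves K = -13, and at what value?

Intervening on Q: K = Q - 76. Reaching -13 requires Q = 63, outside [-3, 7].
Intervening on V: with other inputs at their observed values, K = -4*V - 21. Solving for -13 gives V = -2, within [-3, 7].

set V = -2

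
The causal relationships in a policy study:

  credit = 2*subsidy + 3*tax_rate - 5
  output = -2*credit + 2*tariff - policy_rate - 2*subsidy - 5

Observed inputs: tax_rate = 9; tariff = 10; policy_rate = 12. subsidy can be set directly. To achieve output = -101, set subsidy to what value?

Substituting into the credit equation gives credit = 2*subsidy + 22.
So output = -6*subsidy - 41.
Solve -6*subsidy - 41 = -101: subsidy = (-101 + 41) / -6 = 10.

subsidy = 10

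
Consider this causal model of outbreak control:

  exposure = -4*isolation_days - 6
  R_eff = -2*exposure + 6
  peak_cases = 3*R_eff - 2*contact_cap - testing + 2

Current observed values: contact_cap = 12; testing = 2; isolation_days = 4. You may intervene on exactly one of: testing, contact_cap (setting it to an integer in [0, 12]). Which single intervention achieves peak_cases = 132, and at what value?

Intervening on testing: peak_cases = -testing + 128. Reaching 132 requires testing = -4, outside [0, 12].
Intervening on contact_cap: with other inputs at their observed values, peak_cases = -2*contact_cap + 150. Solving for 132 gives contact_cap = 9, within [0, 12].

set contact_cap = 9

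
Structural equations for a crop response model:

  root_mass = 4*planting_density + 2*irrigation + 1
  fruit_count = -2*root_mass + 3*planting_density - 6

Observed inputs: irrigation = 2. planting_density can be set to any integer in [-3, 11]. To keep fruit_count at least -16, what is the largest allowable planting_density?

Substituting into the root_mass equation gives root_mass = 4*planting_density + 5.
Substituting into the fruit_count equation gives fruit_count = -5*planting_density - 16.
Require -5*planting_density - 16 ≥ -16, so planting_density ≤ 0.
The largest integer in [-3, 11] satisfying this is 0.

planting_density = 0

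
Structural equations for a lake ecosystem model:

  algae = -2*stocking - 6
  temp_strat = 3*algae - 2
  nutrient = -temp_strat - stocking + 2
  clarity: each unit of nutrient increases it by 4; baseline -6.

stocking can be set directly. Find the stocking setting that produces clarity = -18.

stocking = -5

Substituting into the temp_strat equation gives temp_strat = -6*stocking - 20.
nutrient becomes 5*stocking + 22.
Substituting into the clarity equation gives clarity = 20*stocking + 82.
Solve 20*stocking + 82 = -18: stocking = (-18 - 82) / 20 = -5.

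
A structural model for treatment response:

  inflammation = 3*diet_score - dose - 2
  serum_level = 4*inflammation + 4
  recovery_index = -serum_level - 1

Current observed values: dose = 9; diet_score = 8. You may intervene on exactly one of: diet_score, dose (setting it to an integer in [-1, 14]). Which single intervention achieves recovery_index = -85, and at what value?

Intervening on diet_score: recovery_index = -12*diet_score + 39. Reaching -85 requires diet_score = 31/3, not an integer.
Intervening on dose: with other inputs at their observed values, recovery_index = 4*dose - 93. Solving for -85 gives dose = 2, within [-1, 14].

set dose = 2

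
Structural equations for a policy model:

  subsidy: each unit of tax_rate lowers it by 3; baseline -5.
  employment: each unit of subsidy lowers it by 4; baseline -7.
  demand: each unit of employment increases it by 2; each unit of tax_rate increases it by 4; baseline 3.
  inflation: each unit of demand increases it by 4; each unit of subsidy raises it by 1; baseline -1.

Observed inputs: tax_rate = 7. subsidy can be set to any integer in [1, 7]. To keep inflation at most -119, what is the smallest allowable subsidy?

Intervening on subsidy fixes its value directly, overriding its dependence on tax_rate.
Substituting into the demand equation gives demand = -8*subsidy + 17.
Substituting into the inflation equation gives inflation = -31*subsidy + 67.
Require -31*subsidy + 67 ≤ -119, so subsidy ≥ 6.
The smallest integer in [1, 7] satisfying this is 6.

subsidy = 6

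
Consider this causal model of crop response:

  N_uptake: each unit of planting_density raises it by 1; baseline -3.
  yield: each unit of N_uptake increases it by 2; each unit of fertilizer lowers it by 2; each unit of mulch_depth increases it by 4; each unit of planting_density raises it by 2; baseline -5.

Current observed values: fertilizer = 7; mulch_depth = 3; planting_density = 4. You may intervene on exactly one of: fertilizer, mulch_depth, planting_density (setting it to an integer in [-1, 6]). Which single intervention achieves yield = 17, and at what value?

Intervening on fertilizer: with other inputs at their observed values, yield = -2*fertilizer + 17. Solving for 17 gives fertilizer = 0, within [-1, 6].
Intervening on mulch_depth: yield = 4*mulch_depth - 9. Reaching 17 requires mulch_depth = 13/2, not an integer.
Intervening on planting_density: yield = 4*planting_density - 13. Reaching 17 requires planting_density = 15/2, not an integer.

set fertilizer = 0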